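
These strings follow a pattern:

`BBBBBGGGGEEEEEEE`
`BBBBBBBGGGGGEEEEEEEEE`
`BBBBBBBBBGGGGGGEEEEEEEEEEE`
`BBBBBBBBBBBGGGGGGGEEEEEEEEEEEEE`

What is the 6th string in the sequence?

The n-th term is 2n+1 B's then n+2 G's then 2n+3 E's, where the shown terms are n = 2, 3, 4, 5.
For term 6, n = 7, so the run lengths are 15, 9, 17.

BBBBBBBBBBBBBBBGGGGGGGGGEEEEEEEEEEEEEEEEE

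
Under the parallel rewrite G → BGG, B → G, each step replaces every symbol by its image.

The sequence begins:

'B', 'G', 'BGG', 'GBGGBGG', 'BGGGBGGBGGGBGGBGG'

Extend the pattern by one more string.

Rewriting the 17 symbols of BGGGBGGBGGGBGGBGG one by one yields G BGG BGG BGG G BGG BGG G BGG BGG BGG G BGG BGG G BGG BGG; concatenated:

GBGGBGGBGGGBGGBGGGBGGBGGBGGGBGGBGGGBGGBGG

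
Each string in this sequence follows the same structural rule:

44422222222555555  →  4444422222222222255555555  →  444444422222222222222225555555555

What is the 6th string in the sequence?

444444444444422222222222222222222222222225555555555555555

The n-th term is 2n-1 4's then 4n 2's then 2n+2 5's, where the shown terms are n = 2, 3, 4.
For term 6, n = 7, so the run lengths are 13, 28, 16.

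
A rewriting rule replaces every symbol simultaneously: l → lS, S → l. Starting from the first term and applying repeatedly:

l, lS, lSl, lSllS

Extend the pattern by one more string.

lSllSlSl

Expanding lSllS: l→lS, S→l, l→lS, l→lS, S→l. Concatenated: lS l lS lS l.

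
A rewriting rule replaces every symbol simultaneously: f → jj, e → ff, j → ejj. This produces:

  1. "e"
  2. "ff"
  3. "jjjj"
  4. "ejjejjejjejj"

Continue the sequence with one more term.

ffejjejjffejjejjffejjejjffejjejj

Rewriting each symbol of ejjejjejjejj: e→ff, j→ejj, j→ejj, e→ff, j→ejj, j→ejj, e→ff, j→ejj, j→ejj, e→ff, j→ejj, j→ejj, which concatenates to ff ejj ejj ff ejj ejj ff ejj ejj ff ejj ejj.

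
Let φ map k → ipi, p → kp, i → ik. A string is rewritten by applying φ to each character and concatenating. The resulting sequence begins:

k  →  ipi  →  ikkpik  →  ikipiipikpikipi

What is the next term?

ikipiikkpikikkpikipikpikipiikkpik

Applying the rule to each of the 15 symbols of ikipiipikpikipi gives the pieces ik ipi ik kp ik ik kp ik ipi kp ik ipi ik kp ik, which concatenate to the answer.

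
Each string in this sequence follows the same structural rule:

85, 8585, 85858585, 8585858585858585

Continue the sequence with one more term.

Every step duplicates the string.
So the next term is two copies of 8585858585858585.

85858585858585858585858585858585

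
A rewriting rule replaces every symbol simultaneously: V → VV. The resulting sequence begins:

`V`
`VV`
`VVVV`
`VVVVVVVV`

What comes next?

Apply φ to VVVVVVVV symbol by symbol: V→VV, V→VV, V→VV, V→VV, V→VV, V→VV, V→VV, V→VV; joined: VV VV VV VV VV VV VV VV.

VVVVVVVVVVVVVVVV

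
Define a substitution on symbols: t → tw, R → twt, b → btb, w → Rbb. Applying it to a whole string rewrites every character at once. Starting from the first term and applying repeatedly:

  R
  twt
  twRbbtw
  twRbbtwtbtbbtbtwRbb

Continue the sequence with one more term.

Rewriting the 19 symbols of twRbbtwtbtbbtbtwRbb one by one yields tw Rbb twt btb btb tw Rbb tw btb tw btb btb tw btb tw Rbb twt btb btb; concatenated:

twRbbtwtbtbbtbtwRbbtwbtbtwbtbbtbtwbtbtwRbbtwtbtbbtb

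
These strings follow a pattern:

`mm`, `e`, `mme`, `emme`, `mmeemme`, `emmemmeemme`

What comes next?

mmeemmeemmemmeemme

Each term (from the third on) is the two preceding terms concatenated in order: term 3 = mm·e = mme.
Continuing: mmeemme · emmemmeemme gives term 7.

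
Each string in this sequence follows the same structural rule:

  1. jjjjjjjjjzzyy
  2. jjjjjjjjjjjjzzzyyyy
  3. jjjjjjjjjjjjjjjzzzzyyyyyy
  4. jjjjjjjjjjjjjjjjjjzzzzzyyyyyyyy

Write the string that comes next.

jjjjjjjjjjjjjjjjjjjjjzzzzzzyyyyyyyyyy

Each string has the form j^{3n+3} z^{n} y^{2n-2}, where the shown terms are n = 2, 3, 4, 5.
For the next term, n = 6, so the run lengths are 21, 6, 10.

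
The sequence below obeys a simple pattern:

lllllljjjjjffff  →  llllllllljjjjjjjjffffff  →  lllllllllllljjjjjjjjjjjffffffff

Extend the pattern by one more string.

The n-th term is 3n+3 l's then 3n+2 j's then 2n+2 f's (n = 1, 2, …).
For the next term, n = 4, so the run lengths are 15, 14, 10.

llllllllllllllljjjjjjjjjjjjjjffffffffff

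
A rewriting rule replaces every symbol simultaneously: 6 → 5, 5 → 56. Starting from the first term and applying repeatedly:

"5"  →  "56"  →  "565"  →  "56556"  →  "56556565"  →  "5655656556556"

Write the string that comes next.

Replace each of the 13 characters of 5655656556556 in place — 56 5 56 56 5 56 5 56 56 5 56 56 5 — and concatenate.

565565655655656556565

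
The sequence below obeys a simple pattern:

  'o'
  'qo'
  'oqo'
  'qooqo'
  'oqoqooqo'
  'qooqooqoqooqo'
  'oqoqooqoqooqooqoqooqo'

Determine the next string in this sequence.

Each term (from the third on) is the two preceding terms concatenated in order: term 3 = o·qo = oqo.
Continuing: qooqooqoqooqo · oqoqooqoqooqooqoqooqo gives term 8.

qooqooqoqooqooqoqooqoqooqooqoqooqo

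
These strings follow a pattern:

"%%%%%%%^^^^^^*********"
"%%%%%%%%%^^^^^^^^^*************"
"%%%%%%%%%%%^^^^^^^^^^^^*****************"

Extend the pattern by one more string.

The n-th term is 2n+3 %'s then 3n ^'s then 4n+1 *'s, where the shown terms are n = 2, 3, 4.
For the next term, n = 5, so the run lengths are 13, 15, 21.

%%%%%%%%%%%%%^^^^^^^^^^^^^^^*********************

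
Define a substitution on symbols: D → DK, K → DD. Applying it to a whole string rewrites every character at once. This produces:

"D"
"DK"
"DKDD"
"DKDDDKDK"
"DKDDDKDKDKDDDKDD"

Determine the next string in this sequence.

DKDDDKDKDKDDDKDDDKDDDKDKDKDDDKDK

Applying the rule to each of the 16 symbols of DKDDDKDKDKDDDKDD gives the pieces DK DD DK DK DK DD DK DD DK DD DK DK DK DD DK DK, which concatenate to the answer.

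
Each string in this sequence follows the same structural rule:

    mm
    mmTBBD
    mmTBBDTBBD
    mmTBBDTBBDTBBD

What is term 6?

The strings grow by a fixed suffix TBBD each time.
From mmTBBDTBBDTBBD, 2 further steps: mmTBBDTBBDTBBD → mmTBBDTBBDTBBDTBBD → (answer).

mmTBBDTBBDTBBDTBBDTBBD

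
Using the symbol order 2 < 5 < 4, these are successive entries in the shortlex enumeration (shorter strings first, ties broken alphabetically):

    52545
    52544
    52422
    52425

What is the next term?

Find the rightmost character of 52425 below 4, bump it to the next letter, and reset everything to its right to 2.

52424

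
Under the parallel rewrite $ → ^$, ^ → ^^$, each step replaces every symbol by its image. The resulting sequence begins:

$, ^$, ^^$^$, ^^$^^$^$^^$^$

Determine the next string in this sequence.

^^$^^$^$^^$^^$^$^^$^$^^$^^$^$^^$^$

Applying the rule to each of the 13 symbols of ^^$^^$^$^^$^$ gives the pieces ^^$ ^^$ ^$ ^^$ ^^$ ^$ ^^$ ^$ ^^$ ^^$ ^$ ^^$ ^$, which concatenate to the answer.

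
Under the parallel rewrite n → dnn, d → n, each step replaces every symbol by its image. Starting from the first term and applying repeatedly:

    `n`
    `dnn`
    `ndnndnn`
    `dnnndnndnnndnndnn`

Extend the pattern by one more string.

ndnndnndnnndnndnnndnndnndnnndnndnnndnndnn

Applying the rule to each of the 17 symbols of dnnndnndnnndnndnn gives the pieces n dnn dnn dnn n dnn dnn n dnn dnn dnn n dnn dnn n dnn dnn, which concatenate to the answer.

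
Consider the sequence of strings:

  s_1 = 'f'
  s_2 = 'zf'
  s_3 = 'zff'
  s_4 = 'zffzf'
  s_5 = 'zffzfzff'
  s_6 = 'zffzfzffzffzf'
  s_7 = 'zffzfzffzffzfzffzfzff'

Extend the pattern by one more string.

Each term (from the third on) is the previous term followed by the one before it: term 3 = zf·f = zff.
The next term joins zffzfzffzffzfzffzfzff and zffzfzffzffzf.

zffzfzffzffzfzffzfzffzffzfzffzffzf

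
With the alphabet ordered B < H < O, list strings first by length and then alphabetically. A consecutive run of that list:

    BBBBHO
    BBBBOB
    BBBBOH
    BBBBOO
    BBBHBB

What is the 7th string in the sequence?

BBBHBO

Advancing 2 positions from BBBHBB through BBBHBB → BBBHBH reaches term 7.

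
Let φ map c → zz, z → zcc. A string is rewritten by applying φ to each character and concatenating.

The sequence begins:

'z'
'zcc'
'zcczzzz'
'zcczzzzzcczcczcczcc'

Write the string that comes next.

zcczzzzzcczcczcczcczcczzzzzcczzzzzcczzzzzcczzzz

Replace each of the 19 characters of zcczzzzzcczcczcczcc in place — zcc zz zz zcc zcc zcc zcc zcc zz zz zcc zz zz zcc zz zz zcc zz zz — and concatenate.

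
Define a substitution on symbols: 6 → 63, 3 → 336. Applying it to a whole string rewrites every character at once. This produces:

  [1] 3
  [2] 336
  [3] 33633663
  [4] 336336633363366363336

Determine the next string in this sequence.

Rewriting the 21 symbols of 336336633363366363336 one by one yields 336 336 63 336 336 63 63 336 336 336 63 336 336 63 63 336 63 336 336 336 63; concatenated:

3363366333633663633363363366333633663633366333633633663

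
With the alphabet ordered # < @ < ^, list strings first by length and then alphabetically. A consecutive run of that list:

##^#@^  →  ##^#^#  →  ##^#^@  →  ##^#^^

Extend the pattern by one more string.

Find the rightmost character of ##^#^^ below ^, bump it to the next letter, and reset everything to its right to #.

##^@##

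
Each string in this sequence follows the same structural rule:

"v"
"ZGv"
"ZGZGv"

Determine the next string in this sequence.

ZGZGZGv

Each term is the previous one with ZG prepended.
One more step from ZGZGv gives the answer.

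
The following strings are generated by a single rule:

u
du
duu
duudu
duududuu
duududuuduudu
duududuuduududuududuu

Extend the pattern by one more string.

Each term (from the third on) is the previous term followed by the one before it: term 3 = du·u = duu.
Continuing: duududuuduududuududuu · duududuuduudu gives term 8.

duududuuduududuududuuduududuuduudu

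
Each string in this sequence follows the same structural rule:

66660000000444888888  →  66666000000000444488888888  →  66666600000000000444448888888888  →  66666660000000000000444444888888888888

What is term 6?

66666666600000000000000000444444448888888888888888

Each string has the form 6^{n+1} 0^{2n+1} 4^{n} 8^{2n}, where the shown terms are n = 3, 4, 5, 6.
For term 6, n = 8, so the run lengths are 9, 17, 8, 16.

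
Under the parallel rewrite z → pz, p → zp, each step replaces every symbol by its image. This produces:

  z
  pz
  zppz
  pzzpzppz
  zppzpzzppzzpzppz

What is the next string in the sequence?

pzzpzppzzppzpzzpzppzpzzppzzpzppz

Applying the rule to each of the 16 symbols of zppzpzzppzzpzppz gives the pieces pz zp zp pz zp pz pz zp zp pz pz zp pz zp zp pz, which concatenate to the answer.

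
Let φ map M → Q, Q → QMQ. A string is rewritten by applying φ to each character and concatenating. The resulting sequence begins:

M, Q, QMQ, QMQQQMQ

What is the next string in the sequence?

QMQQQMQQMQQMQQQMQ

Rewriting each symbol of QMQQQMQ: Q→QMQ, M→Q, Q→QMQ, Q→QMQ, Q→QMQ, M→Q, Q→QMQ, which concatenates to QMQ Q QMQ QMQ QMQ Q QMQ.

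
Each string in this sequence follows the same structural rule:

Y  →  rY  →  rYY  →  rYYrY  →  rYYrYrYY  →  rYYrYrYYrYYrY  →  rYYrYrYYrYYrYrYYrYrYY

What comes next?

From term 3 onward, concatenate the last term with the second-to-last: rY·Y = rYY, rYY·rY = rYYrY, …
The next term joins rYYrYrYYrYYrYrYYrYrYY and rYYrYrYYrYYrY.

rYYrYrYYrYYrYrYYrYrYYrYYrYrYYrYYrY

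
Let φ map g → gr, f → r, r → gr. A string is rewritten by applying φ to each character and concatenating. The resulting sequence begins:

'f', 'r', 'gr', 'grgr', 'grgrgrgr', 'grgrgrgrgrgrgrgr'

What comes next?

Applying the rule to each of the 16 symbols of grgrgrgrgrgrgrgr gives the pieces gr gr gr gr gr gr gr gr gr gr gr gr gr gr gr gr, which concatenate to the answer.

grgrgrgrgrgrgrgrgrgrgrgrgrgrgrgr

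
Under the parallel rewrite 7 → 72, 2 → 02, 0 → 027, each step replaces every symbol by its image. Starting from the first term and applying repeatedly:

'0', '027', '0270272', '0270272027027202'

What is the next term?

0270272027027202027027202702720202702

φ(0270272027027202) expands symbol-by-symbol to 027 02 72 027 02 72 02 027 02 72 027 02 72 02 027 02; joining the 16 pieces gives the next term.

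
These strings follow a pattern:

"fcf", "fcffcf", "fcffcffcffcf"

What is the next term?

fcffcffcffcffcffcffcffcf

s(k+1) = s(k)·s(k) — each term doubles the last.
So the next term is two copies of fcffcffcffcf.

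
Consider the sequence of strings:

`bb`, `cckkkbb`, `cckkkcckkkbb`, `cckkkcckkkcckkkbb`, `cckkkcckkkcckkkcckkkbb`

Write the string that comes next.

The strings grow by a fixed prefix cckkk each time.
One more step from cckkkcckkkcckkkcckkkbb gives the answer.

cckkkcckkkcckkkcckkkcckkkbb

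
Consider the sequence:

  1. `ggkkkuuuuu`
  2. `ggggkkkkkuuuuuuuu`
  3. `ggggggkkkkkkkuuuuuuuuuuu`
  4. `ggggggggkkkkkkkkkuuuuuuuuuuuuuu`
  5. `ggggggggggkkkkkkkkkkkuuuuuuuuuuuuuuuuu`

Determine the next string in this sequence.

Reading off run lengths: g runs 2, 4, 6, 8, 10; k runs 3, 5, 7, 9, 11; u runs 5, 8, 11, 14, 17 — each is linear in n (n = 1, 2, …).
For the next term, n = 6, so the run lengths are 12, 13, 20.

ggggggggggggkkkkkkkkkkkkkuuuuuuuuuuuuuuuuuuuu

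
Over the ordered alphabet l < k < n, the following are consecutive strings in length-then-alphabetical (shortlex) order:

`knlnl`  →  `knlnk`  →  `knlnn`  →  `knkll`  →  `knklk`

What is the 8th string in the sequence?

knkkk

Continuing the enumeration 3 steps past knklk: knklk → knkln → knkkl → (answer).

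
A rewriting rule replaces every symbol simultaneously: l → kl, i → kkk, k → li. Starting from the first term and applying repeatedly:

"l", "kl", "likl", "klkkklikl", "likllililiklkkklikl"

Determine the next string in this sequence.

φ(likllililiklkkklikl) expands symbol-by-symbol to kl kkk li kl kl kkk kl kkk kl kkk li kl li li li kl kkk li kl; joining the 19 pieces gives the next term.

klkkkliklklkkkklkkkklkkklikllililiklkkklikl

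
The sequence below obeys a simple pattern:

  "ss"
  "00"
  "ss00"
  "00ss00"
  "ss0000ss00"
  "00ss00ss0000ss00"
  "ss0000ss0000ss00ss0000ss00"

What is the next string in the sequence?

This is a Fibonacci-style word recurrence s(k) = s(k−2)·s(k−1): e.g. ss·00 = ss00.
The next term joins 00ss00ss0000ss00 and ss0000ss0000ss00ss0000ss00.

00ss00ss0000ss00ss0000ss0000ss00ss0000ss00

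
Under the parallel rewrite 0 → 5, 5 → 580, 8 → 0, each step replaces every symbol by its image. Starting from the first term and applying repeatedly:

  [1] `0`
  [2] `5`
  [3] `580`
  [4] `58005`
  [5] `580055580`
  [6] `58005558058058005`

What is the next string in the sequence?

5800555805805800558005580055580

Applying the rule to each of the 17 symbols of 58005558058058005 gives the pieces 580 0 5 5 580 580 580 0 5 580 0 5 580 0 5 5 580, which concatenate to the answer.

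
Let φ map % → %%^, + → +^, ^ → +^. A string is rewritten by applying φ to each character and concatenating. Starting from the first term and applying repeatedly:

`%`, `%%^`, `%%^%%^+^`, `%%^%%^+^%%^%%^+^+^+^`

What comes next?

%%^%%^+^%%^%%^+^+^+^%%^%%^+^%%^%%^+^+^+^+^+^+^+^

φ(%%^%%^+^%%^%%^+^+^+^) expands symbol-by-symbol to %%^ %%^ +^ %%^ %%^ +^ +^ +^ %%^ %%^ +^ %%^ %%^ +^ +^ +^ +^ +^ +^ +^; joining the 20 pieces gives the next term.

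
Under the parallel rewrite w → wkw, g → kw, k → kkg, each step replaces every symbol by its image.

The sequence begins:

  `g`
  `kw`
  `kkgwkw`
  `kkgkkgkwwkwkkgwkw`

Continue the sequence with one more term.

kkgkkgkwkkgkkgkwkkgwkwwkwkkgwkwkkgkkgkwwkwkkgwkw

φ(kkgkkgkwwkwkkgwkw) expands symbol-by-symbol to kkg kkg kw kkg kkg kw kkg wkw wkw kkg wkw kkg kkg kw wkw kkg wkw; joining the 17 pieces gives the next term.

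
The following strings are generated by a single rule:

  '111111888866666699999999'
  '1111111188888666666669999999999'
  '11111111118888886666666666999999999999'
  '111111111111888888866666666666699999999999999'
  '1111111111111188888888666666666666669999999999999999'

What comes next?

Term n consists of 2n 1's, followed by n+1 8's, followed by 2n 6's, followed by 2n+2 9's, where the shown terms are n = 3, 4, 5, 6, 7.
For the next term, n = 8, so the run lengths are 16, 9, 16, 18.

11111111111111118888888886666666666666666999999999999999999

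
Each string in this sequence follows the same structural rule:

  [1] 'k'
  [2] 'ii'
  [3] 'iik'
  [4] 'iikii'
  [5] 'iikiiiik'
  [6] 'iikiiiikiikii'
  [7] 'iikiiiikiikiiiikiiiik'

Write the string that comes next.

From term 3 onward, concatenate the last term with the second-to-last: ii·k = iik, iik·ii = iikii, …
The next term joins iikiiiikiikiiiikiiiik and iikiiiikiikii.

iikiiiikiikiiiikiiiikiikiiiikiikii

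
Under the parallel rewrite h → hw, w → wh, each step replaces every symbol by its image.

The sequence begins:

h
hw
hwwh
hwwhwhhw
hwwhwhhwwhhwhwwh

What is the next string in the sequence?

Replace each of the 16 characters of hwwhwhhwwhhwhwwh in place — hw wh wh hw wh hw hw wh wh hw hw wh hw wh wh hw — and concatenate.

hwwhwhhwwhhwhwwhwhhwhwwhhwwhwhhw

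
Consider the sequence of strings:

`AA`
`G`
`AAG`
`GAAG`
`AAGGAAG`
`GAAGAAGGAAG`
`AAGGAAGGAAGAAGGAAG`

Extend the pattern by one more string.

GAAGAAGGAAGAAGGAAGGAAGAAGGAAG

Each term (from the third on) is the two preceding terms concatenated in order: term 3 = AA·G = AAG.
The next term joins GAAGAAGGAAG and AAGGAAGGAAGAAGGAAG.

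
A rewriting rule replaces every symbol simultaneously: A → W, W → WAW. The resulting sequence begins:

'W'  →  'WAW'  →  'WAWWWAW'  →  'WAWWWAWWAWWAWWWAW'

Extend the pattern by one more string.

Applying the rule to each of the 17 symbols of WAWWWAWWAWWAWWWAW gives the pieces WAW W WAW WAW WAW W WAW WAW W WAW WAW W WAW WAW WAW W WAW, which concatenate to the answer.

WAWWWAWWAWWAWWWAWWAWWWAWWAWWWAWWAWWAWWWAW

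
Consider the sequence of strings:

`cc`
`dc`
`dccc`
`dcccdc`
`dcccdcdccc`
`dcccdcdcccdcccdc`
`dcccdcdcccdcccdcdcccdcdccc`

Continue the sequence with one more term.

From term 3 onward, concatenate the last term with the second-to-last: dc·cc = dccc, dccc·dc = dcccdc, …
Continuing: dcccdcdcccdcccdcdcccdcdccc · dcccdcdcccdcccdc gives term 8.

dcccdcdcccdcccdcdcccdcdcccdcccdcdcccdcccdc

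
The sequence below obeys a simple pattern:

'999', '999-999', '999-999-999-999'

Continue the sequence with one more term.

Each string is two copies of the previous one joined by '-'.
One more doubling of 999-999-999-999 gives the answer.

999-999-999-999-999-999-999-999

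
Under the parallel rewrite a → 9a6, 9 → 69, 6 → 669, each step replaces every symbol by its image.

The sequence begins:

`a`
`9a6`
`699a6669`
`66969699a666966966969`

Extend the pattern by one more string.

669669696696966969699a666966966969669669696696696966969

Applying the rule to each of the 21 symbols of 66969699a666966966969 gives the pieces 669 669 69 669 69 669 69 69 9a6 669 669 669 69 669 669 69 669 669 69 669 69, which concatenate to the answer.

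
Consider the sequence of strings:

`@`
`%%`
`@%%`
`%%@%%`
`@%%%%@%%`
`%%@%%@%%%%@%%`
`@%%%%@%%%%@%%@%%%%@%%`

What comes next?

%%@%%@%%%%@%%@%%%%@%%%%@%%@%%%%@%%

This is a Fibonacci-style word recurrence s(k) = s(k−2)·s(k−1): e.g. @·%% = @%%.
So term 8 is %%@%%@%%%%@%%·@%%%%@%%%%@%%@%%%%@%%.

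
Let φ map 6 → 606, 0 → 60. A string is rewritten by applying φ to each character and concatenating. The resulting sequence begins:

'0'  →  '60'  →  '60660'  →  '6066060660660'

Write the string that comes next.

Rewriting the 13 symbols of 6066060660660 one by one yields 606 60 606 606 60 606 60 606 606 60 606 606 60; concatenated:

6066060660660606606066066060660660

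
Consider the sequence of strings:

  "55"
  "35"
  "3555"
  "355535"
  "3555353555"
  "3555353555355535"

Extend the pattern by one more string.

35553535553555353555353555

Each term (from the third on) is the previous term followed by the one before it: term 3 = 35·55 = 3555.
Continuing: 3555353555355535 · 3555353555 gives term 7.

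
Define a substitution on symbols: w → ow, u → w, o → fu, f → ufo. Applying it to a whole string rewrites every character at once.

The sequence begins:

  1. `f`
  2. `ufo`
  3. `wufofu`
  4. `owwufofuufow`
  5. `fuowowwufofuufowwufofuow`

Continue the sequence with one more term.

φ(fuowowwufofuufowwufofuow) expands symbol-by-symbol to ufo w fu ow fu ow ow w ufo fu ufo w w ufo fu ow ow w ufo fu ufo w fu ow; joining the 24 pieces gives the next term.

ufowfuowfuowowwufofuufowwufofuowowwufofuufowfuow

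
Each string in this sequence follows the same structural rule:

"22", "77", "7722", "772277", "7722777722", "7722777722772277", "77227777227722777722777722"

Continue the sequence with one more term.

772277772277227777227777227722777722772277

Each term (from the third on) is the previous term followed by the one before it: term 3 = 77·22 = 7722.
So term 8 is 77227777227722777722777722·7722777722772277.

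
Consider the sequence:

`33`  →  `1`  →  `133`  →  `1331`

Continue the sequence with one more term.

1331133

Each term (from the third on) is the previous term followed by the one before it: term 3 = 1·33 = 133.
Continuing: 1331 · 133 gives term 5.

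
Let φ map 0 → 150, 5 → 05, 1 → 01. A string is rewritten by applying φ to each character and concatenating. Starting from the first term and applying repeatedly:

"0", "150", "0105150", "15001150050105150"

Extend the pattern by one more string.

01051501500101051501500515001150050105150

Applying the rule to each of the 17 symbols of 15001150050105150 gives the pieces 01 05 150 150 01 01 05 150 150 05 150 01 150 05 01 05 150, which concatenate to the answer.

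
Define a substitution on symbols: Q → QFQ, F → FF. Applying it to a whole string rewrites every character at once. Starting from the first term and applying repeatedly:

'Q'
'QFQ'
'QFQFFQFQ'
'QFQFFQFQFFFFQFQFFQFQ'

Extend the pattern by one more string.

Rewriting the 20 symbols of QFQFFQFQFFFFQFQFFQFQ one by one yields QFQ FF QFQ FF FF QFQ FF QFQ FF FF FF FF QFQ FF QFQ FF FF QFQ FF QFQ; concatenated:

QFQFFQFQFFFFQFQFFQFQFFFFFFFFQFQFFQFQFFFFQFQFFQFQ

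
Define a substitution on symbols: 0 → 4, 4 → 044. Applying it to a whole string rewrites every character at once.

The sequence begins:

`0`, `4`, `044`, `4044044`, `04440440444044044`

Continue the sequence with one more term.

Replace each of the 17 characters of 04440440444044044 in place — 4 044 044 044 4 044 044 4 044 044 044 4 044 044 4 044 044 — and concatenate.

40440440444044044404404404440440444044044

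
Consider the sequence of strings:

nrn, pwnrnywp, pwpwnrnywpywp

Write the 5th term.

s(k+1) = pw·s(k)·ywp, so each term gains pw as a prefix and ywp as a suffix.
From pwpwnrnywpywp, 2 further steps: pwpwnrnywpywp → pwpwpwnrnywpywpywp → (answer).

pwpwpwpwnrnywpywpywpywp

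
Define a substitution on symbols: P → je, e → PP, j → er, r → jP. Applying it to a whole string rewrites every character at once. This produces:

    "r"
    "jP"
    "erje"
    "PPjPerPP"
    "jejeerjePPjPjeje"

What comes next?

φ(jejeerjePPjPjeje) expands symbol-by-symbol to er PP er PP PP jP er PP je je er je er PP er PP; joining the 16 pieces gives the next term.

erPPerPPPPjPerPPjejeerjeerPPerPP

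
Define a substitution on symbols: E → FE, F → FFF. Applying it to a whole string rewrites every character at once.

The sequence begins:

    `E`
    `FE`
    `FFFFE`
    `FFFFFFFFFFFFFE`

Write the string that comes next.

Replace each of the 14 characters of FFFFFFFFFFFFFE in place — FFF FFF FFF FFF FFF FFF FFF FFF FFF FFF FFF FFF FFF FE — and concatenate.

FFFFFFFFFFFFFFFFFFFFFFFFFFFFFFFFFFFFFFFFE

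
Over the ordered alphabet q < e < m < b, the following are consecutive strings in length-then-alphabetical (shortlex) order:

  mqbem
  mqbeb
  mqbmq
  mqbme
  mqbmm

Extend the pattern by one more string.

Find the rightmost character of mqbmm below b, bump it to the next letter, and reset everything to its right to q.

mqbmb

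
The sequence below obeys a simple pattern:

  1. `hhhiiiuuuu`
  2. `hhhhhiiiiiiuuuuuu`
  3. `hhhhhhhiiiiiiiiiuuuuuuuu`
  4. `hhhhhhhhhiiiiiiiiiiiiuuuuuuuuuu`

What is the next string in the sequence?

Term n consists of 2n+1 h's, followed by 3n i's, followed by 2n+2 u's (n = 1, 2, …).
Setting n = 5 gives 11, 15, 12 characters in each block.

hhhhhhhhhhhiiiiiiiiiiiiiiiuuuuuuuuuuuu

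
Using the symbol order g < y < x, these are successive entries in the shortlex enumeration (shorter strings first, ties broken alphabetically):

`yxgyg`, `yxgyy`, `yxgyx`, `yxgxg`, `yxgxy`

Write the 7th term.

yxygg

Stepping forward 2 times from yxgxy: yxgxy → yxgxx, then the target.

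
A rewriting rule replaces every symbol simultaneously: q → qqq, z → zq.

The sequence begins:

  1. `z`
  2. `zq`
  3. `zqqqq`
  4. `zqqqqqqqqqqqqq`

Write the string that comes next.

Rewriting the 14 symbols of zqqqqqqqqqqqqq one by one yields zq qqq qqq qqq qqq qqq qqq qqq qqq qqq qqq qqq qqq qqq; concatenated:

zqqqqqqqqqqqqqqqqqqqqqqqqqqqqqqqqqqqqqqqq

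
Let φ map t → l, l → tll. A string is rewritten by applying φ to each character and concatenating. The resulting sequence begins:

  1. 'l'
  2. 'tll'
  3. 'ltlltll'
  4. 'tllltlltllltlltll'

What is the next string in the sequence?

ltlltlltllltlltllltlltlltllltlltllltlltll

Replace each of the 17 characters of tllltlltllltlltll in place — l tll tll tll l tll tll l tll tll tll l tll tll l tll tll — and concatenate.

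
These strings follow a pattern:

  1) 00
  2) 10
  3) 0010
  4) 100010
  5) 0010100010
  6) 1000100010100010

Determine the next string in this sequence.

Each term (from the third on) is the two preceding terms concatenated in order: term 3 = 00·10 = 0010.
So term 7 is 0010100010·1000100010100010.

00101000101000100010100010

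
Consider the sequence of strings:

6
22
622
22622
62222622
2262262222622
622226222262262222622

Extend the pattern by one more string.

2262262222622622226222262262222622

This is a Fibonacci-style word recurrence s(k) = s(k−2)·s(k−1): e.g. 6·22 = 622.
Continuing: 2262262222622 · 622226222262262222622 gives term 8.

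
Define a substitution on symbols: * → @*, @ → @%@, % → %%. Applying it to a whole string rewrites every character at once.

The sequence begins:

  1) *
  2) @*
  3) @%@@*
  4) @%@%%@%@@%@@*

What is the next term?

Applying the rule to each of the 13 symbols of @%@%%@%@@%@@* gives the pieces @%@ %% @%@ %% %% @%@ %% @%@ @%@ %% @%@ @%@ @*, which concatenate to the answer.

@%@%%@%@%%%%@%@%%@%@@%@%%@%@@%@@*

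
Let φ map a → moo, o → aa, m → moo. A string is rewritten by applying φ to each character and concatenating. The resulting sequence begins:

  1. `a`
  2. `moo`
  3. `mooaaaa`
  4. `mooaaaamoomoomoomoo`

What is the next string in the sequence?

Rewriting the 19 symbols of mooaaaamoomoomoomoo one by one yields moo aa aa moo moo moo moo moo aa aa moo aa aa moo aa aa moo aa aa; concatenated:

mooaaaamoomoomoomoomooaaaamooaaaamooaaaamooaaaa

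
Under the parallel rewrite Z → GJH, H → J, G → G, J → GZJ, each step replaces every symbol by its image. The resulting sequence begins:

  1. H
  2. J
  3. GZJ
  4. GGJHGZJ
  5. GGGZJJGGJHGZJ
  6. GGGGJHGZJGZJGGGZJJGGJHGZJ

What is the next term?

Rewriting the 25 symbols of GGGGJHGZJGZJGGGZJJGGJHGZJ one by one yields G G G G GZJ J G GJH GZJ G GJH GZJ G G G GJH GZJ GZJ G G GZJ J G GJH GZJ; concatenated:

GGGGGZJJGGJHGZJGGJHGZJGGGGJHGZJGZJGGGZJJGGJHGZJ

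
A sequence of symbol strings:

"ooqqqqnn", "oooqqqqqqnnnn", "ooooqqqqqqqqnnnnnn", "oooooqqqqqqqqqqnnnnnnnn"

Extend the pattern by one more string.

Reading off run lengths: o runs 2, 3, 4, 5; q runs 4, 6, 8, 10; n runs 2, 4, 6, 8 — each is linear in n (n = 1, 2, …).
Setting n = 5 gives 6, 12, 10 characters in each block.

ooooooqqqqqqqqqqqqnnnnnnnnnn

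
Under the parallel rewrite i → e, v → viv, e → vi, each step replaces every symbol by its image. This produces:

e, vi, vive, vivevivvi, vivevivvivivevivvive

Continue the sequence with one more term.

Rewriting the 20 symbols of vivevivvivivevivvive one by one yields viv e viv vi viv e viv viv e viv e viv vi viv e viv viv e viv vi; concatenated:

vivevivvivivevivvivevivevivvivivevivvivevivvi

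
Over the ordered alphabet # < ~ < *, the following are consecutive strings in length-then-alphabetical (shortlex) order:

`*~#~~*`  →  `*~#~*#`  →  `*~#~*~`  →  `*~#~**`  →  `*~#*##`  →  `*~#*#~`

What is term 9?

*~#*~~

Advancing 3 positions from *~#*#~ through *~#*#~ → *~#*#* → *~#*~# reaches term 9.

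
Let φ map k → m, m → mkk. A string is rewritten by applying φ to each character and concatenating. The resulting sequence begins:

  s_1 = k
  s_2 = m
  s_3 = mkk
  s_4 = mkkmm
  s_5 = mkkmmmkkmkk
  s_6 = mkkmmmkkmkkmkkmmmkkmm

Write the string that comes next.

φ(mkkmmmkkmkkmkkmmmkkmm) expands symbol-by-symbol to mkk m m mkk mkk mkk m m mkk m m mkk m m mkk mkk mkk m m mkk mkk; joining the 21 pieces gives the next term.

mkkmmmkkmkkmkkmmmkkmmmkkmmmkkmkkmkkmmmkkmkk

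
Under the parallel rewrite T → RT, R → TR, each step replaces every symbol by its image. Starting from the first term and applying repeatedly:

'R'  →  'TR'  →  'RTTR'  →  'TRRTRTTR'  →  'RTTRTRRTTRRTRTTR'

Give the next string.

Rewriting the 16 symbols of RTTRTRRTTRRTRTTR one by one yields TR RT RT TR RT TR TR RT RT TR TR RT TR RT RT TR; concatenated:

TRRTRTTRRTTRTRRTRTTRTRRTTRRTRTTR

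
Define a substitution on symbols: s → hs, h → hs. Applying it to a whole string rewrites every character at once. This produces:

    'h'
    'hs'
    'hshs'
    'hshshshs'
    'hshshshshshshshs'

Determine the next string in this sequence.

hshshshshshshshshshshshshshshshs

Applying the rule to each of the 16 symbols of hshshshshshshshs gives the pieces hs hs hs hs hs hs hs hs hs hs hs hs hs hs hs hs, which concatenate to the answer.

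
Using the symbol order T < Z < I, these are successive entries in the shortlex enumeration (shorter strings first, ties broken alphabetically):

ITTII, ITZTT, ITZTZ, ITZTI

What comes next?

Treat ITZTI as a base-3 numeral over the given alphabet and add one, carrying through any trailing I's.

ITZZT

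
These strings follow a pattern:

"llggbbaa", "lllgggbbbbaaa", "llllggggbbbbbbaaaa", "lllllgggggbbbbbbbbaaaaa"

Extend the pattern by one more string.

llllllggggggbbbbbbbbbbaaaaaa

Term n consists of n+1 l's, followed by n+1 g's, followed by 2n b's, followed by n+1 a's (n = 1, 2, …).
At n = 5 the blocks have lengths 6, 6, 10, 6.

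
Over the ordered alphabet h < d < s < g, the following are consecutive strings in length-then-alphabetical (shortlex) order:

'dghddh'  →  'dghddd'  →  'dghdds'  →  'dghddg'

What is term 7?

dghdss

Advancing 3 positions from dghddg through dghddg → dghdsh → dghdsd reaches term 7.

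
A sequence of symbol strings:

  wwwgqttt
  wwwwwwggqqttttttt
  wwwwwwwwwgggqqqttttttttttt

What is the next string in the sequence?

wwwwwwwwwwwwggggqqqqttttttttttttttt

Reading off run lengths: w runs 3, 6, 9; g runs 1, 2, 3; q runs 1, 2, 3; t runs 3, 7, 11 — each is linear in n (n = 1, 2, …).
At n = 4 the blocks have lengths 12, 4, 4, 15.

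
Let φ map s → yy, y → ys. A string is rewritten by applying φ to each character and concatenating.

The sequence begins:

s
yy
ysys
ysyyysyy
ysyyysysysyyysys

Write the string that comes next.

Rewriting the 16 symbols of ysyyysysysyyysys one by one yields ys yy ys ys ys yy ys yy ys yy ys ys ys yy ys yy; concatenated:

ysyyysysysyyysyyysyyysysysyyysyy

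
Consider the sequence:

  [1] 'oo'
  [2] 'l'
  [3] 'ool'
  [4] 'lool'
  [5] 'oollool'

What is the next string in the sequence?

Each term (from the third on) is the two preceding terms concatenated in order: term 3 = oo·l = ool.
The next term joins lool and oollool.

looloollool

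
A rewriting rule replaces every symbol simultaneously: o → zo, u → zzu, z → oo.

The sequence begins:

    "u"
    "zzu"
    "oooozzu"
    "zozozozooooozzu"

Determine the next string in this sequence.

Rewriting the 15 symbols of zozozozooooozzu one by one yields oo zo oo zo oo zo oo zo zo zo zo zo oo oo zzu; concatenated:

oozooozooozooozozozozozooooozzu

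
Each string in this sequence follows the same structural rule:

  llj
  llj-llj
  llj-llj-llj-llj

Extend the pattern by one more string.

s(k+1) = s(k)·-·s(k) — each term doubles the last with '-' between the halves.
Doubling llj-llj-llj-llj with '-' between the halves:

llj-llj-llj-llj-llj-llj-llj-llj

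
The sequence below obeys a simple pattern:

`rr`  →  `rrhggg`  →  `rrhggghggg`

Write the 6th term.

rrhggghggghggghggghggg

Every step adds hggg to the end: s(k+1) = s(k)·hggg.
From rrhggghggg, 3 further steps: rrhggghggg → rrhggghggghggg → rrhggghggghggghggg → (answer).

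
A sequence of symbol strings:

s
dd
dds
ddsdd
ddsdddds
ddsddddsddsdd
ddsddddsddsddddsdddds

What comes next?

ddsddddsddsddddsddddsddsddddsddsdd

This is a Fibonacci-style word recurrence s(k) = s(k−1)·s(k−2): e.g. dd·s = dds.
Continuing: ddsddddsddsddddsdddds · ddsddddsddsdd gives term 8.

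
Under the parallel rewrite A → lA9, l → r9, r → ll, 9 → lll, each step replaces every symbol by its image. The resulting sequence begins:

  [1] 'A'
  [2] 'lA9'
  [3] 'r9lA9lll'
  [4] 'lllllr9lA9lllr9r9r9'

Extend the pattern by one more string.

φ(lllllr9lA9lllr9r9r9) expands symbol-by-symbol to r9 r9 r9 r9 r9 ll lll r9 lA9 lll r9 r9 r9 ll lll ll lll ll lll; joining the 19 pieces gives the next term.

r9r9r9r9r9lllllr9lA9lllr9r9r9lllllllllllllll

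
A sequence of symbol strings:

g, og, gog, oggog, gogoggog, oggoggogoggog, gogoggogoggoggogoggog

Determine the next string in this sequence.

This is a Fibonacci-style word recurrence s(k) = s(k−2)·s(k−1): e.g. g·og = gog.
So term 8 is oggoggogoggog·gogoggogoggoggogoggog.

oggoggogoggoggogoggogoggoggogoggog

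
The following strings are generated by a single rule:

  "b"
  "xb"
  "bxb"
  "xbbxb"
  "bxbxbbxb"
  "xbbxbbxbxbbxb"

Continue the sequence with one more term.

bxbxbbxbxbbxbbxbxbbxb

Each term (from the third on) is the two preceding terms concatenated in order: term 3 = b·xb = bxb.
The next term joins bxbxbbxb and xbbxbbxbxbbxb.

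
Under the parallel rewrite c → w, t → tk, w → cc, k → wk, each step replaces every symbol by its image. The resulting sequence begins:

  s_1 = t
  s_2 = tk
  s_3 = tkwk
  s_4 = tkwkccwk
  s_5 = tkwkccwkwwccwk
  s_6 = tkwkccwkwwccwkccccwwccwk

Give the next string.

tkwkccwkwwccwkccccwwccwkwwwwccccwwccwk

φ(tkwkccwkwwccwkccccwwccwk) expands symbol-by-symbol to tk wk cc wk w w cc wk cc cc w w cc wk w w w w cc cc w w cc wk; joining the 24 pieces gives the next term.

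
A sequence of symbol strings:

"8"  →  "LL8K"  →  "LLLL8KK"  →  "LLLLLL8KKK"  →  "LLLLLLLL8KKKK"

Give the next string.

LLLLLLLLLL8KKKKK

Each term wraps the previous one in LL on the left and K on the right.
One more step from LLLLLLLL8KKKK gives the answer.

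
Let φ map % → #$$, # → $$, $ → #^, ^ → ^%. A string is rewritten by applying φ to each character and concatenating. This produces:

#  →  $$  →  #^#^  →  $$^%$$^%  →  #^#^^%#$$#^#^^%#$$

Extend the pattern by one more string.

Rewriting the 18 symbols of #^#^^%#$$#^#^^%#$$ one by one yields $$ ^% $$ ^% ^% #$$ $$ #^ #^ $$ ^% $$ ^% ^% #$$ $$ #^ #^; concatenated:

$$^%$$^%^%#$$$$#^#^$$^%$$^%^%#$$$$#^#^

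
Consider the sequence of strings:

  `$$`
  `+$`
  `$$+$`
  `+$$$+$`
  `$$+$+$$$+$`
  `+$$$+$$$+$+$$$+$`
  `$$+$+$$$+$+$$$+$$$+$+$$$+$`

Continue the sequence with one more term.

Each term (from the third on) is the two preceding terms concatenated in order: term 3 = $$·+$ = $$+$.
Continuing: +$$$+$$$+$+$$$+$ · $$+$+$$$+$+$$$+$$$+$+$$$+$ gives term 8.

+$$$+$$$+$+$$$+$$$+$+$$$+$+$$$+$$$+$+$$$+$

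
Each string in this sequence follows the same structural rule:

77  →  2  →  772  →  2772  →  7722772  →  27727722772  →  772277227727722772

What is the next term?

Each term (from the third on) is the two preceding terms concatenated in order: term 3 = 77·2 = 772.
So term 8 is 27727722772·772277227727722772.

27727722772772277227727722772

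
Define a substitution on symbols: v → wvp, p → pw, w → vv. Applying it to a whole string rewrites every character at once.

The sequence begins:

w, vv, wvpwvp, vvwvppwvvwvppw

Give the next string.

Rewriting the 14 symbols of vvwvppwvvwvppw one by one yields wvp wvp vv wvp pw pw vv wvp wvp vv wvp pw pw vv; concatenated:

wvpwvpvvwvppwpwvvwvpwvpvvwvppwpwvv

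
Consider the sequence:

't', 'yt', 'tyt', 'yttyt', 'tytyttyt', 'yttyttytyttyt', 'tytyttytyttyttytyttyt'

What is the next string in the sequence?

Each term (from the third on) is the two preceding terms concatenated in order: term 3 = t·yt = tyt.
So term 8 is yttyttytyttyt·tytyttytyttyttytyttyt.

yttyttytyttyttytyttytyttyttytyttyt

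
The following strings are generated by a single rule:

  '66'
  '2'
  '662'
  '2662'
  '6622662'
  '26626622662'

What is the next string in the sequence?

662266226626622662

From term 3 onward, concatenate the second-to-last term with the last: 66·2 = 662, 2·662 = 2662, …
The next term joins 6622662 and 26626622662.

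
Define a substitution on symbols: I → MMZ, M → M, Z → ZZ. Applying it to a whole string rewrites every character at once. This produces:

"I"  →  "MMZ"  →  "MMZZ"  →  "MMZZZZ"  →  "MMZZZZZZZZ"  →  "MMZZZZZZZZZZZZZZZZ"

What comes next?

φ(MMZZZZZZZZZZZZZZZZ) expands symbol-by-symbol to M M ZZ ZZ ZZ ZZ ZZ ZZ ZZ ZZ ZZ ZZ ZZ ZZ ZZ ZZ ZZ ZZ; joining the 18 pieces gives the next term.

MMZZZZZZZZZZZZZZZZZZZZZZZZZZZZZZZZ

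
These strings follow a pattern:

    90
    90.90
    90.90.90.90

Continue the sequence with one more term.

90.90.90.90.90.90.90.90

s(k+1) = s(k)·.·s(k) — each term doubles the last with '.' between the halves.
So the next term is two copies of 90.90.90.90 with '.' between the halves.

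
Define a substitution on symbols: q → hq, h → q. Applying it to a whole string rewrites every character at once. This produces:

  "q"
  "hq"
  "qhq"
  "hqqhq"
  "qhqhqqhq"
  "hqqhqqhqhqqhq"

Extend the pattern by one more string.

Rewriting the 13 symbols of hqqhqqhqhqqhq one by one yields q hq hq q hq hq q hq q hq hq q hq; concatenated:

qhqhqqhqhqqhqqhqhqqhq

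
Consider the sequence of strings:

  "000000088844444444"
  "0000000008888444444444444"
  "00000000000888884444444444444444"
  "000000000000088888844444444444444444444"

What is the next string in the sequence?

Reading off run lengths: 0 runs 7, 9, 11, 13; 8 runs 3, 4, 5, 6; 4 runs 8, 12, 16, 20 — each is linear in n, where the shown terms are n = 2, 3, 4, 5.
At n = 6 the blocks have lengths 15, 7, 24.

0000000000000008888888444444444444444444444444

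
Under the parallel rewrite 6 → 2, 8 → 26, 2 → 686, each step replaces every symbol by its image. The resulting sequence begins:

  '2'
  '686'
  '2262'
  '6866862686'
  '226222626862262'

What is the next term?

Replace each of the 15 characters of 226222626862262 in place — 686 686 2 686 686 686 2 686 2 26 2 686 686 2 686 — and concatenate.

6866862686686686268622626866862686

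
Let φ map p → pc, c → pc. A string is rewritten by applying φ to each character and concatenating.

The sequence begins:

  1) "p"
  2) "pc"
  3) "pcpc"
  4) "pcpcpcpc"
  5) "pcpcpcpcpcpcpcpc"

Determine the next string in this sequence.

Applying the rule to each of the 16 symbols of pcpcpcpcpcpcpcpc gives the pieces pc pc pc pc pc pc pc pc pc pc pc pc pc pc pc pc, which concatenate to the answer.

pcpcpcpcpcpcpcpcpcpcpcpcpcpcpcpc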